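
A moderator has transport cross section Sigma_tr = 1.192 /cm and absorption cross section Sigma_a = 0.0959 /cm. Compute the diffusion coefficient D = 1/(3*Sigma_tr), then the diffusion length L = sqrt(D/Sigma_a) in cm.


D = 1 / (3 * Sigma_tr) = 1 / (3 * 1.192) = 0.2796421 cm
L = sqrt(D / Sigma_a)
L = sqrt(0.2796421 / 0.0959)
L = 1.7076 cm

1.7076


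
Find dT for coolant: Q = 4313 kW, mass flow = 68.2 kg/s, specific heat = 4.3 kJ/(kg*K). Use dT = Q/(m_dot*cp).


dT = Q / (m_dot * cp)
dT = 4313 / (68.2 * 4.3)
dT = 14.707 C

14.707


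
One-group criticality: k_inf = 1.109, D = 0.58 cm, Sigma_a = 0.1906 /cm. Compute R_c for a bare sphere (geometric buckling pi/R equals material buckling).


L^2 = D / Sigma_a = 0.58 / 0.1906 = 3.043022 cm^2
B_m^2 = (k_inf - 1) / L^2 = (1.109 - 1) / 3.043022 = 0.03581966 /cm^2
For a bare sphere: B_g = pi/R, so R_c = pi / sqrt(B_m^2)
R_c = pi / sqrt(0.03581966) = 16.599 cm

16.599


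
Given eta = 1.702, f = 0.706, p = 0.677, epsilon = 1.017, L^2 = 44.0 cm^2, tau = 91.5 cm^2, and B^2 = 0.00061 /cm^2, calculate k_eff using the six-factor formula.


k_inf = eta*f*p*eps = 1.702*0.706*0.677*1.017 = 0.8273207
P_TNL = 1/(1 + L^2*B^2) = 1/(1 + 44.0*0.00061) = 0.9738616
P_FNL = exp(-B^2*tau) = exp(-0.00061*91.5) = 0.9457141
k_eff = k_inf * P_TNL * P_FNL = 0.8273207 * 0.9738616 * 0.9457141
k_eff = 0.76196

0.76196


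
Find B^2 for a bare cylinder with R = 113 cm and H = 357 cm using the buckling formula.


B^2 = (2.405/R)^2 + (pi/H)^2
B^2 = (2.405/113)^2 + (pi/357)^2
B^2 = 5.3041e-04 /cm^2

5.3041e-04


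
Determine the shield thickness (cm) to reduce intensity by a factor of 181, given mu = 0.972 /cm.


x = ln(factor) / mu
x = ln(181) / 0.972
x = 5.3482 cm

5.3482


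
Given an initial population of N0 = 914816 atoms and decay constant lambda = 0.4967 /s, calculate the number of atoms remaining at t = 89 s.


N = N0 * exp(-lambda * t)
N = 914816 * exp(-0.4967 * 89)
N = 5.7914e-14

5.7914e-14


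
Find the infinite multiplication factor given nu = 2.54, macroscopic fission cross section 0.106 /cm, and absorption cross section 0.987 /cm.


k_inf = nu * Sigma_f / Sigma_a
k_inf = 2.54 * 0.106 / 0.987
k_inf = 0.27279

0.27279


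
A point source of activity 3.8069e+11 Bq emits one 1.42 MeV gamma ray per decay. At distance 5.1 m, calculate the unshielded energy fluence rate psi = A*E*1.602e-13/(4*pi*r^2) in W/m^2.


psi = A * E * 1.602e-13 / (4*pi*r^2)
psi = 3.8069e+11 * 1.42 * 1.602e-13 / (4*pi*5.1^2)
psi = 2.6495e-04 W/m^2

2.6495e-04


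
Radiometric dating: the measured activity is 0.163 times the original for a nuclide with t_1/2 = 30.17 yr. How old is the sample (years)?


lambda = ln(2) / t_half = ln(2) / 30.17 = 0.02297472 /yr
t = -ln(A/A0) / lambda
t = -ln(0.163) / 0.02297472
t = 78.957 yr

78.957


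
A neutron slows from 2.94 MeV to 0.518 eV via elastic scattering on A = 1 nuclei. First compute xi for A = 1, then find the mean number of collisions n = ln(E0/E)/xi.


xi = 1 + (A-1)^2/(2A)*ln((A-1)/(A+1)) = 1 (for A = 1)
n = ln(E0/E) / xi
n = ln(2.94e6 / 0.518) / 1
n = ln(5.675676e+06) / 1 = 15.552

15.552


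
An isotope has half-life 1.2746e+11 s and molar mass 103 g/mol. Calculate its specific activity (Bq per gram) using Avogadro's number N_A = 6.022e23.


lambda = ln(2) / t_half = ln(2) / 1.2746e+11 = 5.438155e-12 /s
SA = lambda * N_A / M
SA = 5.438155e-12 * 6.022e23 / 103
SA = 3.1795e+10 Bq/g

3.1795e+10


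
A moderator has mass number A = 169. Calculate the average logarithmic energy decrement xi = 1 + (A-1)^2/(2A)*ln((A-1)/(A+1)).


xi = 1 + (A-1)^2/(2A) * ln((A-1)/(A+1))
xi = 1 + (169-1)^2/(2*169) * ln((169-1)/(169 +1))
xi = 0.011788

0.011788


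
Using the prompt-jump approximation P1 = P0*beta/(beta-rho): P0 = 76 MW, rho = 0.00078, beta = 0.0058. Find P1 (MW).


P1/P0 = beta / (beta - rho)
P1/P0 = 0.0058 / (0.0058 - 0.00078) = 1.155378
P1 = 76 * 1.155378 = 87.809 MW

87.809


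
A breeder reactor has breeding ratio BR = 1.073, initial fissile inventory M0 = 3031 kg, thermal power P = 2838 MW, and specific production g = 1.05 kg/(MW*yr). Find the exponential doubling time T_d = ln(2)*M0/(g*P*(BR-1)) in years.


Breeding gain G = BR - 1 = 1.073 - 1 = 0.073
Fissile production rate = g * P * G = 1.05 * 2838 * 0.073 = 217.5327 kg/yr
T_d = ln(2) * M0 / (g * P * G)
T_d = ln(2) * 3031 / 217.5327 = 9.6580 yr

9.6580


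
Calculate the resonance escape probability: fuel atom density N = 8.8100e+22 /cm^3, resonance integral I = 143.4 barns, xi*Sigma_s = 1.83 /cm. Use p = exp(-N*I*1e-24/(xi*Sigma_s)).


p = exp(-N * I * 1e-24 / (xi*Sigma_s))
p = exp(-8.8100e+22 * 143.4 * 1e-24 / 1.83)
p = 0.0010042

0.0010042


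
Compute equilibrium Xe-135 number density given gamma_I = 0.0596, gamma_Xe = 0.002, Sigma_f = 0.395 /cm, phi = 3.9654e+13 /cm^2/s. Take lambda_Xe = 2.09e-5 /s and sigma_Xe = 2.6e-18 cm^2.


Xe_eq = (gamma_I + gamma_Xe) * Sigma_f * phi / (lambda_Xe + sigma_Xe * phi)
Numerator = (0.0596 + 0.002) * 0.395 * 3.9654e+13 = 9.648611e+11
Denominator = 2.09e-5 + 2.6e-18 * 3.9654e+13 = 1.240004e-04
Xe_eq = 9.648611e+11 / 1.240004e-04 = 7.7811e+15 /cm^3

7.7811e+15


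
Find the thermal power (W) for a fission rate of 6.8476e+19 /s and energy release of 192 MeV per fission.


P = fission_rate * E_MeV * 1.602e-13
P = 6.8476e+19 * 192 * 1.602e-13
P = 2.1062e+09 W

2.1062e+09


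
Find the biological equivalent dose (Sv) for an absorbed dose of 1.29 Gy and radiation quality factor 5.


H = D * Q
H = 1.29 * 5
H = 6.4500 Sv

6.4500


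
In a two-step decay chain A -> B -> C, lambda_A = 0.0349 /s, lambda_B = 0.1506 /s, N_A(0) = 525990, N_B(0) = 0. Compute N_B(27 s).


N_B(t) = lambda_A * N_A0 / (lambda_B - lambda_A) * [exp(-lambda_A*t) - exp(-lambda_B*t)]
exp(-0.0349*27) = 0.3897304; exp(-0.1506*27) = 0.01714241
N_B = 0.0349 * 525990 / (0.1506 - 0.0349) * (0.3897304 - 0.01714241)
N_B = 59115

59115


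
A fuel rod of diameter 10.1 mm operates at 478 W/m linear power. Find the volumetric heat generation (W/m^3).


r = D / 2 / 1000 = 10.1 / 2 / 1000 = 0.00505 m
q''' = q' / (pi * r^2)
q''' = 478 / (pi * 0.00505^2)
q''' = 5.9662e+06 W/m^3

5.9662e+06


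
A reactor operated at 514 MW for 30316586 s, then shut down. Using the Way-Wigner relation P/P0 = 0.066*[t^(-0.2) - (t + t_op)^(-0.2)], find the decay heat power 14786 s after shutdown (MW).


P/P0 = 0.066 * [t^(-0.2) - (t + t_op)^(-0.2)]
P/P0 = 0.066 * [14786^(-0.2) - (14786 + 30316586)^(-0.2)]
P/P0 = 0.066 * [0.1465649 - 0.03188758] = 0.007568703
P = 514 * 0.007568703 = 3.8903 MW

3.8903


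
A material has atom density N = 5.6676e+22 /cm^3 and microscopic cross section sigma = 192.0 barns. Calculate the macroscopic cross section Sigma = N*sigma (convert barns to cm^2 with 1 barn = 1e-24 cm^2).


Sigma = N * sigma_barns * 1e-24
Sigma = 5.6676e+22 * 192.0 * 1e-24
Sigma = 10.882 /cm

10.882


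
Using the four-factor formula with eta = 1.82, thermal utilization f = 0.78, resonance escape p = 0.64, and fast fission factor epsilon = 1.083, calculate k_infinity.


k_inf = eta * f * p * epsilon
k_inf = 1.82 * 0.78 * 0.64 * 1.083
k_inf = 0.98395

0.98395


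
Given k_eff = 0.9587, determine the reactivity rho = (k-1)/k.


rho = (k_eff - 1) / k_eff
rho = (0.9587 - 1) / 0.9587
rho = -0.043079

-0.043079


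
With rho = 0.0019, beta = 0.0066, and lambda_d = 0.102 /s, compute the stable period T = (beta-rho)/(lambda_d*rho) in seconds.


T = (beta - rho) / (lambda_d * rho)
T = (0.0066 - 0.0019) / (0.102 * 0.0019)
T = 24.252 s

24.252


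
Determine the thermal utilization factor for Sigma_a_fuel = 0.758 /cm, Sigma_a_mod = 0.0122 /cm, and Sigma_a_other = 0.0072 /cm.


f = Sigma_a_fuel / (Sigma_a_fuel + Sigma_a_mod + Sigma_a_other)
f = 0.758 / (0.758 + 0.0122 + 0.0072)
f = 0.97505

0.97505


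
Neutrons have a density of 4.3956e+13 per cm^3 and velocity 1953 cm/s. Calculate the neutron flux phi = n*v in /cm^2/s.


phi = n * v
phi = 4.3956e+13 * 1953
phi = 8.5846e+16 /cm^2/s

8.5846e+16


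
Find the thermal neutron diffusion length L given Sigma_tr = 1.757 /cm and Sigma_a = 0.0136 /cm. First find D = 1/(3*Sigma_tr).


D = 1 / (3 * Sigma_tr) = 1 / (3 * 1.757) = 0.1897173 cm
L = sqrt(D / Sigma_a)
L = sqrt(0.1897173 / 0.0136)
L = 3.7349 cm

3.7349


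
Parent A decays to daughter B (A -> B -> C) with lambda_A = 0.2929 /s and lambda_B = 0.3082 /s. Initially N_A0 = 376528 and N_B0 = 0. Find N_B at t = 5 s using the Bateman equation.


N_B(t) = lambda_A * N_A0 / (lambda_B - lambda_A) * [exp(-lambda_A*t) - exp(-lambda_B*t)]
exp(-0.2929*5) = 0.2311936; exp(-0.3082*5) = 0.2141668
N_B = 0.2929 * 376528 / (0.3082 - 0.2929) * (0.2311936 - 0.2141668)
N_B = 122732

122732


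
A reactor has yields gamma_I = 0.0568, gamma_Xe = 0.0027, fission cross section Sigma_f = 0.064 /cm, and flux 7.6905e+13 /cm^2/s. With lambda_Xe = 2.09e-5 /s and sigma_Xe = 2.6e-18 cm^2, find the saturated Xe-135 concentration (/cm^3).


Xe_eq = (gamma_I + gamma_Xe) * Sigma_f * phi / (lambda_Xe + sigma_Xe * phi)
Numerator = (0.0568 + 0.0027) * 0.064 * 7.6905e+13 = 2.928542e+11
Denominator = 2.09e-5 + 2.6e-18 * 7.6905e+13 = 2.208530e-04
Xe_eq = 2.928542e+11 / 2.208530e-04 = 1.3260e+15 /cm^3

1.3260e+15


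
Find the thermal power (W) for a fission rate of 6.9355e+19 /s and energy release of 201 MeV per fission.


P = fission_rate * E_MeV * 1.602e-13
P = 6.9355e+19 * 201 * 1.602e-13
P = 2.2332e+09 W

2.2332e+09


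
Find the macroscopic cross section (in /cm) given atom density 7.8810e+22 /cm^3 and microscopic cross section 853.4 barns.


Sigma = N * sigma_barns * 1e-24
Sigma = 7.8810e+22 * 853.4 * 1e-24
Sigma = 67.256 /cm

67.256


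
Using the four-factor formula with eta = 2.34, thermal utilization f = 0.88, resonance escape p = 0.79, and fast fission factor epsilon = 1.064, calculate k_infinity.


k_inf = eta * f * p * epsilon
k_inf = 2.34 * 0.88 * 0.79 * 1.064
k_inf = 1.7309

1.7309


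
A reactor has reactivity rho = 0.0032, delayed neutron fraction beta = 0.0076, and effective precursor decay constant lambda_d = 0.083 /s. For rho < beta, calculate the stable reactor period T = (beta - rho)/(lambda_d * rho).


T = (beta - rho) / (lambda_d * rho)
T = (0.0076 - 0.0032) / (0.083 * 0.0032)
T = 16.566 s

16.566


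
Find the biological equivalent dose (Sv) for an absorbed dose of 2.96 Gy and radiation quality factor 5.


H = D * Q
H = 2.96 * 5
H = 14.800 Sv

14.800


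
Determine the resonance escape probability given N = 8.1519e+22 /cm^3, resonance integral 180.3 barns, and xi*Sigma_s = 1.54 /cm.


p = exp(-N * I * 1e-24 / (xi*Sigma_s))
p = exp(-8.1519e+22 * 180.3 * 1e-24 / 1.54)
p = 7.1624e-05

7.1624e-05


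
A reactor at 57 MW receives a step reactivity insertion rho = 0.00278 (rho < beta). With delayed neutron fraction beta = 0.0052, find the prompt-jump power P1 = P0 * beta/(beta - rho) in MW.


P1/P0 = beta / (beta - rho)
P1/P0 = 0.0052 / (0.0052 - 0.00278) = 2.148760
P1 = 57 * 2.148760 = 122.48 MW

122.48


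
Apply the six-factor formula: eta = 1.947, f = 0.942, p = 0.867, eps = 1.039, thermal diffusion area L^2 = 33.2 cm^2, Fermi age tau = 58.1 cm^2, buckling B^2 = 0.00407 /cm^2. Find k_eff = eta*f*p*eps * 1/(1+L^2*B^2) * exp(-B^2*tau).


k_inf = eta*f*p*eps = 1.947*0.942*0.867*1.039 = 1.652158
P_TNL = 1/(1 + L^2*B^2) = 1/(1 + 33.2*0.00407) = 0.8809610
P_FNL = exp(-B^2*tau) = exp(-0.00407*58.1) = 0.7894119
k_eff = k_inf * P_TNL * P_FNL = 1.652158 * 0.8809610 * 0.7894119
k_eff = 1.1490

1.1490


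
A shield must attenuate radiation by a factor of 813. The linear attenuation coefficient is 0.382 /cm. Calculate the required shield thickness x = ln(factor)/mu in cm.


x = ln(factor) / mu
x = ln(813) / 0.382
x = 17.541 cm

17.541


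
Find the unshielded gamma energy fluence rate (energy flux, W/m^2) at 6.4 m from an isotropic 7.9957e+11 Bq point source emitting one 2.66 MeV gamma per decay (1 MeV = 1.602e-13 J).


psi = A * E * 1.602e-13 / (4*pi*r^2)
psi = 7.9957e+11 * 2.66 * 1.602e-13 / (4*pi*6.4^2)
psi = 6.6196e-04 W/m^2

6.6196e-04


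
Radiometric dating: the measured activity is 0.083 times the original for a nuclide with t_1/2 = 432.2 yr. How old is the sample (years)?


lambda = ln(2) / t_half = ln(2) / 432.2 = 0.001603765 /yr
t = -ln(A/A0) / lambda
t = -ln(0.083) / 0.001603765
t = 1551.9 yr

1551.9


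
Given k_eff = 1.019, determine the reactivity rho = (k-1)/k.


rho = (k_eff - 1) / k_eff
rho = (1.019 - 1) / 1.019
rho = 0.018646

0.018646


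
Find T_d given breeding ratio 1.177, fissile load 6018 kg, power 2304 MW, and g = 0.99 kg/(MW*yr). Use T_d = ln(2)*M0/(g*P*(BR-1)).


Breeding gain G = BR - 1 = 1.177 - 1 = 0.177
Fissile production rate = g * P * G = 0.99 * 2304 * 0.177 = 403.72992 kg/yr
T_d = ln(2) * M0 / (g * P * G)
T_d = ln(2) * 6018 / 403.72992 = 10.332 yr

10.332


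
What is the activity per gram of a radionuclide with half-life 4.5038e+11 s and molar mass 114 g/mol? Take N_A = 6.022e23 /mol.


lambda = ln(2) / t_half = ln(2) / 4.5038e+11 = 1.539027e-12 /s
SA = lambda * N_A / M
SA = 1.539027e-12 * 6.022e23 / 114
SA = 8.1298e+09 Bq/g

8.1298e+09


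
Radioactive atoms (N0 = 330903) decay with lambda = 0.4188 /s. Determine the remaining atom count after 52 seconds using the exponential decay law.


N = N0 * exp(-lambda * t)
N = 330903 * exp(-0.4188 * 52)
N = 1.1529e-04

1.1529e-04


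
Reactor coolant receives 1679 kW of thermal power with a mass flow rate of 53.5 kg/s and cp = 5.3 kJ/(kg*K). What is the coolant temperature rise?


dT = Q / (m_dot * cp)
dT = 1679 / (53.5 * 5.3)
dT = 5.9214 C

5.9214


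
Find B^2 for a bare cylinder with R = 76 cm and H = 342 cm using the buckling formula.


B^2 = (2.405/R)^2 + (pi/H)^2
B^2 = (2.405/76)^2 + (pi/342)^2
B^2 = 0.0010858 /cm^2

0.0010858


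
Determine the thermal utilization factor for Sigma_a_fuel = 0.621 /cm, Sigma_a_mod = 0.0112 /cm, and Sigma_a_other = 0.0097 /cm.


f = Sigma_a_fuel / (Sigma_a_fuel + Sigma_a_mod + Sigma_a_other)
f = 0.621 / (0.621 + 0.0112 + 0.0097)
f = 0.96744

0.96744


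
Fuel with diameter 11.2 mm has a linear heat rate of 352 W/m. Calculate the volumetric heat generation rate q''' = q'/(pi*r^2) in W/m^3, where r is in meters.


r = D / 2 / 1000 = 11.2 / 2 / 1000 = 0.0056 m
q''' = q' / (pi * r^2)
q''' = 352 / (pi * 0.0056^2)
q''' = 3.5729e+06 W/m^3

3.5729e+06


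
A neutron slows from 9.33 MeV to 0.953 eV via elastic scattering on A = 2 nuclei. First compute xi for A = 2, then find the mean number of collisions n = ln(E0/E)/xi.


xi = 1 + (A-1)^2/(2A)*ln((A-1)/(A+1)) = 0.7253469 (for A = 2)
n = ln(E0/E) / xi
n = ln(9.33e6 / 0.953) / 0.7253469
n = ln(9.790136e+06) / 0.7253469 = 22.192

22.192


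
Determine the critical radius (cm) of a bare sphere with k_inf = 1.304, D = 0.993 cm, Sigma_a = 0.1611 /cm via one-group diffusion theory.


L^2 = D / Sigma_a = 0.993 / 0.1611 = 6.163873 cm^2
B_m^2 = (k_inf - 1) / L^2 = (1.304 - 1) / 6.163873 = 0.04931964 /cm^2
For a bare sphere: B_g = pi/R, so R_c = pi / sqrt(B_m^2)
R_c = pi / sqrt(0.04931964) = 14.146 cm

14.146


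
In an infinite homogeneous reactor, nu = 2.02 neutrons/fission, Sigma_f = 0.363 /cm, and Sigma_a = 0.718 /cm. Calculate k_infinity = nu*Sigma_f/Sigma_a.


k_inf = nu * Sigma_f / Sigma_a
k_inf = 2.02 * 0.363 / 0.718
k_inf = 1.0213

1.0213


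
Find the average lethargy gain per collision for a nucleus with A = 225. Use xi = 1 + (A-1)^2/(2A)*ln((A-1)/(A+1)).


xi = 1 + (A-1)^2/(2A) * ln((A-1)/(A+1))
xi = 1 + (225-1)^2/(2*225) * ln((225-1)/(225 +1))
xi = 0.0088626

0.0088626


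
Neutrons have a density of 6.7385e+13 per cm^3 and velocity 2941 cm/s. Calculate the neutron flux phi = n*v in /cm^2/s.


phi = n * v
phi = 6.7385e+13 * 2941
phi = 1.9818e+17 /cm^2/s

1.9818e+17


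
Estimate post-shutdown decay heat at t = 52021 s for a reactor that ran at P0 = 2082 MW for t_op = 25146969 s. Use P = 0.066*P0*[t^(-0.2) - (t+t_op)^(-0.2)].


P/P0 = 0.066 * [t^(-0.2) - (t + t_op)^(-0.2)]
P/P0 = 0.066 * [52021^(-0.2) - (52021 + 25146969)^(-0.2)]
P/P0 = 0.066 * [0.1139631 - 0.03309203] = 0.005337491
P = 2082 * 0.005337491 = 11.113 MW

11.113


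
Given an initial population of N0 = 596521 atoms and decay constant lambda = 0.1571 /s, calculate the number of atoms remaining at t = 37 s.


N = N0 * exp(-lambda * t)
N = 596521 * exp(-0.1571 * 37)
N = 1783.2

1783.2


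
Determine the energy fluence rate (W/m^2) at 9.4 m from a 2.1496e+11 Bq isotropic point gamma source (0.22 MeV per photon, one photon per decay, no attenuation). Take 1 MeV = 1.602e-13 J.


psi = A * E * 1.602e-13 / (4*pi*r^2)
psi = 2.1496e+11 * 0.22 * 1.602e-13 / (4*pi*9.4^2)
psi = 6.8230e-06 W/m^2

6.8230e-06


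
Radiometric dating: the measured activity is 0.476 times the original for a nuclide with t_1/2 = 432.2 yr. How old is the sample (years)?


lambda = ln(2) / t_half = ln(2) / 432.2 = 0.001603765 /yr
t = -ln(A/A0) / lambda
t = -ln(0.476) / 0.001603765
t = 462.87 yr

462.87


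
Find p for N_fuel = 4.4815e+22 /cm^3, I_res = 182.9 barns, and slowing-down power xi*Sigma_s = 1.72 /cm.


p = exp(-N * I * 1e-24 / (xi*Sigma_s))
p = exp(-4.4815e+22 * 182.9 * 1e-24 / 1.72)
p = 0.0085186

0.0085186


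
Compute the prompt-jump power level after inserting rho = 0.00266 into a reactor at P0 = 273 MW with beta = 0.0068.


P1/P0 = beta / (beta - rho)
P1/P0 = 0.0068 / (0.0068 - 0.00266) = 1.642512
P1 = 273 * 1.642512 = 448.41 MW

448.41


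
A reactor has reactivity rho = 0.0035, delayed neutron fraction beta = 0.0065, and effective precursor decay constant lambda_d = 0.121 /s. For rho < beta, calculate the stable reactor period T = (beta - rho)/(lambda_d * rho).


T = (beta - rho) / (lambda_d * rho)
T = (0.0065 - 0.0035) / (0.121 * 0.0035)
T = 7.0838 s

7.0838


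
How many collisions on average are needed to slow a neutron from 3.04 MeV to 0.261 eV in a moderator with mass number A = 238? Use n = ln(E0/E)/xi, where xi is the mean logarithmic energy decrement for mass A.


xi = 1 + (A-1)^2/(2A)*ln((A-1)/(A+1)) = 0.008379872 (for A = 238)
n = ln(E0/E) / xi
n = ln(3.04e6 / 0.261) / 0.008379872
n = ln(1.164751e+07) / 0.008379872 = 1941.6

1941.6


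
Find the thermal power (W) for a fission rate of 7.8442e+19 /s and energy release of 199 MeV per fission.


P = fission_rate * E_MeV * 1.602e-13
P = 7.8442e+19 * 199 * 1.602e-13
P = 2.5007e+09 W

2.5007e+09


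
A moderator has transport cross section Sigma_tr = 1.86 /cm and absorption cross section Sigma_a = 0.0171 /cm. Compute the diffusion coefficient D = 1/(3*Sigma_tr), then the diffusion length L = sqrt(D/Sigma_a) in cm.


D = 1 / (3 * Sigma_tr) = 1 / (3 * 1.86) = 0.1792115 cm
L = sqrt(D / Sigma_a)
L = sqrt(0.1792115 / 0.0171)
L = 3.2373 cm

3.2373


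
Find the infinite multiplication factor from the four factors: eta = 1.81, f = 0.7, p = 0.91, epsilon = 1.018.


k_inf = eta * f * p * epsilon
k_inf = 1.81 * 0.7 * 0.91 * 1.018
k_inf = 1.1737

1.1737


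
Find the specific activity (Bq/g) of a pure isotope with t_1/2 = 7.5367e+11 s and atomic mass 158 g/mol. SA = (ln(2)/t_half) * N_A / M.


lambda = ln(2) / t_half = ln(2) / 7.5367e+11 = 9.196959e-13 /s
SA = lambda * N_A / M
SA = 9.196959e-13 * 6.022e23 / 158
SA = 3.5053e+09 Bq/g

3.5053e+09


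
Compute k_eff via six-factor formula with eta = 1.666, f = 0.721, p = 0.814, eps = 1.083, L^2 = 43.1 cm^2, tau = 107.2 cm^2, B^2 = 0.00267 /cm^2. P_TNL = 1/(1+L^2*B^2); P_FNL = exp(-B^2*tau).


k_inf = eta*f*p*eps = 1.666*0.721*0.814*1.083 = 1.058920
P_TNL = 1/(1 + L^2*B^2) = 1/(1 + 43.1*0.00267) = 0.8967991
P_FNL = exp(-B^2*tau) = exp(-0.00267*107.2) = 0.7510944
k_eff = k_inf * P_TNL * P_FNL = 1.058920 * 0.8967991 * 0.7510944
k_eff = 0.71327

0.71327


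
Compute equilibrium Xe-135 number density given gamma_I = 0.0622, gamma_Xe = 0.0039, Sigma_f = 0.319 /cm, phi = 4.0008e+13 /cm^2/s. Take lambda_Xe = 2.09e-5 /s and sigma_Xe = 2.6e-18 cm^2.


Xe_eq = (gamma_I + gamma_Xe) * Sigma_f * phi / (lambda_Xe + sigma_Xe * phi)
Numerator = (0.0622 + 0.0039) * 0.319 * 4.0008e+13 = 8.436047e+11
Denominator = 2.09e-5 + 2.6e-18 * 4.0008e+13 = 1.249208e-04
Xe_eq = 8.436047e+11 / 1.249208e-04 = 6.7531e+15 /cm^3

6.7531e+15


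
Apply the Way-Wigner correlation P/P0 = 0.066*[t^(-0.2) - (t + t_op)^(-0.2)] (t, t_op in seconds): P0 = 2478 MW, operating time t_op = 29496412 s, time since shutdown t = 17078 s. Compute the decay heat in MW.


P/P0 = 0.066 * [t^(-0.2) - (t + t_op)^(-0.2)]
P/P0 = 0.066 * [17078^(-0.2) - (17078 + 29496412)^(-0.2)]
P/P0 = 0.066 * [0.1424009 - 0.03206239] = 0.007282342
P = 2478 * 0.007282342 = 18.046 MW

18.046


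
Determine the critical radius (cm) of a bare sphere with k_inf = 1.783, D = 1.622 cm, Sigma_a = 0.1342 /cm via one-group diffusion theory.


L^2 = D / Sigma_a = 1.622 / 0.1342 = 12.08644 cm^2
B_m^2 = (k_inf - 1) / L^2 = (1.783 - 1) / 12.08644 = 0.06478334 /cm^2
For a bare sphere: B_g = pi/R, so R_c = pi / sqrt(B_m^2)
R_c = pi / sqrt(0.06478334) = 12.343 cm

12.343


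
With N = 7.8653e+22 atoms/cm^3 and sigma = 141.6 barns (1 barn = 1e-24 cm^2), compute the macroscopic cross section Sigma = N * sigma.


Sigma = N * sigma_barns * 1e-24
Sigma = 7.8653e+22 * 141.6 * 1e-24
Sigma = 11.137 /cm

11.137


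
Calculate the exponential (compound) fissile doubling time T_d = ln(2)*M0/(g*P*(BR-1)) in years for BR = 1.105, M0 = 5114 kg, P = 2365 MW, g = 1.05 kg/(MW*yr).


Breeding gain G = BR - 1 = 1.105 - 1 = 0.105
Fissile production rate = g * P * G = 1.05 * 2365 * 0.105 = 260.74125 kg/yr
T_d = ln(2) * M0 / (g * P * G)
T_d = ln(2) * 5114 / 260.74125 = 13.595 yr

13.595


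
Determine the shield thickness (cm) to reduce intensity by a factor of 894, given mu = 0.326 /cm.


x = ln(factor) / mu
x = ln(894) / 0.326
x = 20.846 cm

20.846


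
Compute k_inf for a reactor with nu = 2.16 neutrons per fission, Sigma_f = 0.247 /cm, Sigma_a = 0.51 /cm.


k_inf = nu * Sigma_f / Sigma_a
k_inf = 2.16 * 0.247 / 0.51
k_inf = 1.0461

1.0461


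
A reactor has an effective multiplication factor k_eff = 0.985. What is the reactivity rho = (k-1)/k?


rho = (k_eff - 1) / k_eff
rho = (0.985 - 1) / 0.985
rho = -0.015228

-0.015228


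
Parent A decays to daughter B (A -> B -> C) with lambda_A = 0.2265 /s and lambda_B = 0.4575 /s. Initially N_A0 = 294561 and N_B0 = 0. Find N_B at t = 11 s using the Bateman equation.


N_B(t) = lambda_A * N_A0 / (lambda_B - lambda_A) * [exp(-lambda_A*t) - exp(-lambda_B*t)]
exp(-0.2265*11) = 0.08278569; exp(-0.4575*11) = 0.006522484
N_B = 0.2265 * 294561 / (0.4575 - 0.2265) * (0.08278569 - 0.006522484)
N_B = 22027

22027


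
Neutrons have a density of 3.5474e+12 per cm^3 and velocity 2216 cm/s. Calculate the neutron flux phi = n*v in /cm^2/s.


phi = n * v
phi = 3.5474e+12 * 2216
phi = 7.8610e+15 /cm^2/s

7.8610e+15


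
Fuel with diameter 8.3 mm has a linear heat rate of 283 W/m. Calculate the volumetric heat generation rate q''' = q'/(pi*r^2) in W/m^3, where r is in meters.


r = D / 2 / 1000 = 8.3 / 2 / 1000 = 0.00415 m
q''' = q' / (pi * r^2)
q''' = 283 / (pi * 0.00415^2)
q''' = 5.2305e+06 W/m^3

5.2305e+06


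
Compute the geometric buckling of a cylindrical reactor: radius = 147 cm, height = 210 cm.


B^2 = (2.405/R)^2 + (pi/H)^2
B^2 = (2.405/147)^2 + (pi/210)^2
B^2 = 4.9147e-04 /cm^2

4.9147e-04


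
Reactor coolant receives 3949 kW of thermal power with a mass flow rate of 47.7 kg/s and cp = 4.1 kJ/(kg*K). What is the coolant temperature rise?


dT = Q / (m_dot * cp)
dT = 3949 / (47.7 * 4.1)
dT = 20.192 C

20.192


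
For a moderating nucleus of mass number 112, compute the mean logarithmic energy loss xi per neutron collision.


xi = 1 + (A-1)^2/(2A) * ln((A-1)/(A+1))
xi = 1 + (112-1)^2/(2*112) * ln((112-1)/(112 +1))
xi = 0.017751

0.017751


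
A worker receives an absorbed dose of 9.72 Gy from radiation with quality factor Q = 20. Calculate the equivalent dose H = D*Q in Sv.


H = D * Q
H = 9.72 * 20
H = 194.40 Sv

194.40


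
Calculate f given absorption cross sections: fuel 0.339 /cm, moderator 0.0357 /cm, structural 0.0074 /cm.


f = Sigma_a_fuel / (Sigma_a_fuel + Sigma_a_mod + Sigma_a_other)
f = 0.339 / (0.339 + 0.0357 + 0.0074)
f = 0.88720

0.88720


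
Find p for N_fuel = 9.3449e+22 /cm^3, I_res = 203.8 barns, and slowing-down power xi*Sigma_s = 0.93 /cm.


p = exp(-N * I * 1e-24 / (xi*Sigma_s))
p = exp(-9.3449e+22 * 203.8 * 1e-24 / 0.93)
p = 1.2775e-09

1.2775e-09


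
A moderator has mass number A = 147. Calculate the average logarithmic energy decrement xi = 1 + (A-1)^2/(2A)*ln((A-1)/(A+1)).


xi = 1 + (A-1)^2/(2A) * ln((A-1)/(A+1))
xi = 1 + (147-1)^2/(2*147) * ln((147-1)/(147 +1))
xi = 0.013544

0.013544


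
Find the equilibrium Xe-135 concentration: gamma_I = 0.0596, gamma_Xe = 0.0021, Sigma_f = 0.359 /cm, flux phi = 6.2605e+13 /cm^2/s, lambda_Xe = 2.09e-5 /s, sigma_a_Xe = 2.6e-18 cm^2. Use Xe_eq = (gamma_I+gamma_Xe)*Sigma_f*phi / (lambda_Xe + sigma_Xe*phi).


Xe_eq = (gamma_I + gamma_Xe) * Sigma_f * phi / (lambda_Xe + sigma_Xe * phi)
Numerator = (0.0596 + 0.0021) * 0.359 * 6.2605e+13 = 1.386720e+12
Denominator = 2.09e-5 + 2.6e-18 * 6.2605e+13 = 1.836730e-04
Xe_eq = 1.386720e+12 / 1.836730e-04 = 7.5499e+15 /cm^3

7.5499e+15


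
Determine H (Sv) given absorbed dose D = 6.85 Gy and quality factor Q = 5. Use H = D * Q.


H = D * Q
H = 6.85 * 5
H = 34.250 Sv

34.250


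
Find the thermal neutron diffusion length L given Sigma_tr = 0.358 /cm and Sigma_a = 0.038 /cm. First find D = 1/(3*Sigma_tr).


D = 1 / (3 * Sigma_tr) = 1 / (3 * 0.358) = 0.9310987 cm
L = sqrt(D / Sigma_a)
L = sqrt(0.9310987 / 0.038)
L = 4.9500 cm

4.9500


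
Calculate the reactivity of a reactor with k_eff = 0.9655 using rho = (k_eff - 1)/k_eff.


rho = (k_eff - 1) / k_eff
rho = (0.9655 - 1) / 0.9655
rho = -0.035733

-0.035733


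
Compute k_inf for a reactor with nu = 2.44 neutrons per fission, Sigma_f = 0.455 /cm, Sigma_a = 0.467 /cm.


k_inf = nu * Sigma_f / Sigma_a
k_inf = 2.44 * 0.455 / 0.467
k_inf = 2.3773

2.3773


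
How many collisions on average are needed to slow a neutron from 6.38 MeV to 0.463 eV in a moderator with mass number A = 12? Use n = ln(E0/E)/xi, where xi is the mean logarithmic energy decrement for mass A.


xi = 1 + (A-1)^2/(2A)*ln((A-1)/(A+1)) = 0.1577690 (for A = 12)
n = ln(E0/E) / xi
n = ln(6.38e6 / 0.463) / 0.1577690
n = ln(1.377970e+07) / 0.1577690 = 104.19

104.19


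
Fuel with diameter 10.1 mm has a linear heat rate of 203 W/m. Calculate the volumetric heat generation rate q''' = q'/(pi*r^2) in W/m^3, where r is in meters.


r = D / 2 / 1000 = 10.1 / 2 / 1000 = 0.00505 m
q''' = q' / (pi * r^2)
q''' = 203 / (pi * 0.00505^2)
q''' = 2.5337e+06 W/m^3

2.5337e+06


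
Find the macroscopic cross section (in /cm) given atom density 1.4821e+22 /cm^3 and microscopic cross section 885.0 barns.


Sigma = N * sigma_barns * 1e-24
Sigma = 1.4821e+22 * 885.0 * 1e-24
Sigma = 13.117 /cm

13.117


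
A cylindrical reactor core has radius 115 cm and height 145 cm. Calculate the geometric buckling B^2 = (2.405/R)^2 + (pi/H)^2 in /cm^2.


B^2 = (2.405/R)^2 + (pi/H)^2
B^2 = (2.405/115)^2 + (pi/145)^2
B^2 = 9.0678e-04 /cm^2

9.0678e-04


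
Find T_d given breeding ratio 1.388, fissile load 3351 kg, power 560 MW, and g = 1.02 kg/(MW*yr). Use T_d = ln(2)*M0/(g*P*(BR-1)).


Breeding gain G = BR - 1 = 1.388 - 1 = 0.388
Fissile production rate = g * P * G = 1.02 * 560 * 0.388 = 221.6256 kg/yr
T_d = ln(2) * M0 / (g * P * G)
T_d = ln(2) * 3351 / 221.6256 = 10.480 yr

10.480


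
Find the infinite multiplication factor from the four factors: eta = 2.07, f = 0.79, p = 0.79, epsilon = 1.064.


k_inf = eta * f * p * epsilon
k_inf = 2.07 * 0.79 * 0.79 * 1.064
k_inf = 1.3746

1.3746


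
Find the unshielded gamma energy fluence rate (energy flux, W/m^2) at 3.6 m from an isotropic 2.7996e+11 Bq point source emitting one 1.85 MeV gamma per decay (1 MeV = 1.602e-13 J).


psi = A * E * 1.602e-13 / (4*pi*r^2)
psi = 2.7996e+11 * 1.85 * 1.602e-13 / (4*pi*3.6^2)
psi = 5.0947e-04 W/m^2

5.0947e-04


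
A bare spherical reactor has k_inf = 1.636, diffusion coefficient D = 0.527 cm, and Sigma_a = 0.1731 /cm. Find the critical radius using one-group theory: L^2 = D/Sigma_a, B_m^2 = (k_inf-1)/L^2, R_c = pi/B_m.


L^2 = D / Sigma_a = 0.527 / 0.1731 = 3.044483 cm^2
B_m^2 = (k_inf - 1) / L^2 = (1.636 - 1) / 3.044483 = 0.2089025 /cm^2
For a bare sphere: B_g = pi/R, so R_c = pi / sqrt(B_m^2)
R_c = pi / sqrt(0.2089025) = 6.8735 cm

6.8735


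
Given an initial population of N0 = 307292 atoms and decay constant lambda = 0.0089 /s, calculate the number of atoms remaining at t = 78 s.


N = N0 * exp(-lambda * t)
N = 307292 * exp(-0.0089 * 78)
N = 153484

153484


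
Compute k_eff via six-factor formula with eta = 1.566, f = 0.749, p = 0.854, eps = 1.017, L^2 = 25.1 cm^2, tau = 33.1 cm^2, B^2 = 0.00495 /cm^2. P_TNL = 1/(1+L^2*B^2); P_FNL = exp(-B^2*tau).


k_inf = eta*f*p*eps = 1.566*0.749*0.854*1.017 = 1.018714
P_TNL = 1/(1 + L^2*B^2) = 1/(1 + 25.1*0.00495) = 0.8894858
P_FNL = exp(-B^2*tau) = exp(-0.00495*33.1) = 0.8488736
k_eff = k_inf * P_TNL * P_FNL = 1.018714 * 0.8894858 * 0.8488736
k_eff = 0.76919

0.76919


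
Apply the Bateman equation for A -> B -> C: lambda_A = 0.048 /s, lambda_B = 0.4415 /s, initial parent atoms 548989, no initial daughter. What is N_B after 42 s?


N_B(t) = lambda_A * N_A0 / (lambda_B - lambda_A) * [exp(-lambda_A*t) - exp(-lambda_B*t)]
exp(-0.048*42) = 0.1331871; exp(-0.4415*42) = 8.848658e-09
N_B = 0.048 * 548989 / (0.4415 - 0.048) * (0.1331871 - 8.848658e-09)
N_B = 8919.1

8919.1


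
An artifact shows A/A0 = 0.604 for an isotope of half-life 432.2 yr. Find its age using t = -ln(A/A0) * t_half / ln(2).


lambda = ln(2) / t_half = ln(2) / 432.2 = 0.001603765 /yr
t = -ln(A/A0) / lambda
t = -ln(0.604) / 0.001603765
t = 314.37 yr

314.37


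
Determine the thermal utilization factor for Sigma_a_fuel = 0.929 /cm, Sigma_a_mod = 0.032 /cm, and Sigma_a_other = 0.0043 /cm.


f = Sigma_a_fuel / (Sigma_a_fuel + Sigma_a_mod + Sigma_a_other)
f = 0.929 / (0.929 + 0.032 + 0.0043)
f = 0.96240

0.96240


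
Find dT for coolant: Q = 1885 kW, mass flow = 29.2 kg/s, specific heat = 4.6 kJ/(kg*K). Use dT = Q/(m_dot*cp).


dT = Q / (m_dot * cp)
dT = 1885 / (29.2 * 4.6)
dT = 14.034 C

14.034


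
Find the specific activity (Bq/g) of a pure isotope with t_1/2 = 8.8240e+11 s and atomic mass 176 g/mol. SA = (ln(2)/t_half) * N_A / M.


lambda = ln(2) / t_half = ln(2) / 8.8240e+11 = 7.855249e-13 /s
SA = lambda * N_A / M
SA = 7.855249e-13 * 6.022e23 / 176
SA = 2.6877e+09 Bq/g

2.6877e+09


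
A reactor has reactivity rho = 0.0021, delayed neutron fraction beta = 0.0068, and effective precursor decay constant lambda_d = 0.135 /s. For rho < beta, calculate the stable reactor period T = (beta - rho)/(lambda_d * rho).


T = (beta - rho) / (lambda_d * rho)
T = (0.0068 - 0.0021) / (0.135 * 0.0021)
T = 16.578 s

16.578


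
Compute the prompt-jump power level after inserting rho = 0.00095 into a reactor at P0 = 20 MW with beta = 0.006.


P1/P0 = beta / (beta - rho)
P1/P0 = 0.006 / (0.006 - 0.00095) = 1.188119
P1 = 20 * 1.188119 = 23.762 MW

23.762


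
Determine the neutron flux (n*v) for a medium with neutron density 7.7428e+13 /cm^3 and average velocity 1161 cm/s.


phi = n * v
phi = 7.7428e+13 * 1161
phi = 8.9894e+16 /cm^2/s

8.9894e+16


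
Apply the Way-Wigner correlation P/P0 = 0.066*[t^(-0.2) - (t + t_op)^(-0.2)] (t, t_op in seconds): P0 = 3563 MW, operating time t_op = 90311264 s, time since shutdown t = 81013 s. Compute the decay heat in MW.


P/P0 = 0.066 * [t^(-0.2) - (t + t_op)^(-0.2)]
P/P0 = 0.066 * [81013^(-0.2) - (81013 + 90311264)^(-0.2)]
P/P0 = 0.066 * [0.1043011 - 0.02563148] = 0.005192195
P = 3563 * 0.005192195 = 18.500 MW

18.500


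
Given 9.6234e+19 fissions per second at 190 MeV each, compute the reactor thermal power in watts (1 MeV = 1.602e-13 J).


P = fission_rate * E_MeV * 1.602e-13
P = 9.6234e+19 * 190 * 1.602e-13
P = 2.9292e+09 W

2.9292e+09


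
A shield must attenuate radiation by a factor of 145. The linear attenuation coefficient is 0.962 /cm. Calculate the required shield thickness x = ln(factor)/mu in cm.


x = ln(factor) / mu
x = ln(145) / 0.962
x = 5.1733 cm

5.1733


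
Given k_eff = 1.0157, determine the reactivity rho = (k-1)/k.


rho = (k_eff - 1) / k_eff
rho = (1.0157 - 1) / 1.0157
rho = 0.015457

0.015457


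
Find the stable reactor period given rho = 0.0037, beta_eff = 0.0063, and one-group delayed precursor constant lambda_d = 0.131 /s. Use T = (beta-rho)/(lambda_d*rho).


T = (beta - rho) / (lambda_d * rho)
T = (0.0063 - 0.0037) / (0.131 * 0.0037)
T = 5.3641 s

5.3641


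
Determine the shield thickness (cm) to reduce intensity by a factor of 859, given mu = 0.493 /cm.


x = ln(factor) / mu
x = ln(859) / 0.493
x = 13.703 cm

13.703


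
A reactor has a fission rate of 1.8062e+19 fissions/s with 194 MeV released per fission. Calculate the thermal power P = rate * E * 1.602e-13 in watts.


P = fission_rate * E_MeV * 1.602e-13
P = 1.8062e+19 * 194 * 1.602e-13
P = 5.6135e+08 W

5.6135e+08


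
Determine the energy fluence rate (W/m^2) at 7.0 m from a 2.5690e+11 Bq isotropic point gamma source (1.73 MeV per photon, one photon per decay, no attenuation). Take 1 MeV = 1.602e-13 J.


psi = A * E * 1.602e-13 / (4*pi*r^2)
psi = 2.5690e+11 * 1.73 * 1.602e-13 / (4*pi*7.0^2)
psi = 1.1563e-04 W/m^2

1.1563e-04


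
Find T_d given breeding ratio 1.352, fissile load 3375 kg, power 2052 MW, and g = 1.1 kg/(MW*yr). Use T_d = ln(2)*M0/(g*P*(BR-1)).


Breeding gain G = BR - 1 = 1.352 - 1 = 0.352
Fissile production rate = g * P * G = 1.1 * 2052 * 0.352 = 794.5344 kg/yr
T_d = ln(2) * M0 / (g * P * G)
T_d = ln(2) * 3375 / 794.5344 = 2.9443 yr

2.9443


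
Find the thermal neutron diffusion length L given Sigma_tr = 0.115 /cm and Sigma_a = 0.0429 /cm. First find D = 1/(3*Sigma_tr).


D = 1 / (3 * Sigma_tr) = 1 / (3 * 0.115) = 2.898551 cm
L = sqrt(D / Sigma_a)
L = sqrt(2.898551 / 0.0429)
L = 8.2198 cm

8.2198


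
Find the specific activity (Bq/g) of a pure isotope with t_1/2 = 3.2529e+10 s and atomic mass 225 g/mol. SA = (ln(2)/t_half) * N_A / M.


lambda = ln(2) / t_half = ln(2) / 3.2529e+10 = 2.130859e-11 /s
SA = lambda * N_A / M
SA = 2.130859e-11 * 6.022e23 / 225
SA = 5.7031e+10 Bq/g

5.7031e+10


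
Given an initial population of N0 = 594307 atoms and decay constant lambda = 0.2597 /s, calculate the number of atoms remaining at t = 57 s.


N = N0 * exp(-lambda * t)
N = 594307 * exp(-0.2597 * 57)
N = 0.22141

0.22141


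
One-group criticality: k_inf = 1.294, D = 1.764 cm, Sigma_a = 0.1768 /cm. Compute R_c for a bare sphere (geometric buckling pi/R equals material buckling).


L^2 = D / Sigma_a = 1.764 / 0.1768 = 9.977376 cm^2
B_m^2 = (k_inf - 1) / L^2 = (1.294 - 1) / 9.977376 = 0.02946667 /cm^2
For a bare sphere: B_g = pi/R, so R_c = pi / sqrt(B_m^2)
R_c = pi / sqrt(0.02946667) = 18.301 cm

18.301


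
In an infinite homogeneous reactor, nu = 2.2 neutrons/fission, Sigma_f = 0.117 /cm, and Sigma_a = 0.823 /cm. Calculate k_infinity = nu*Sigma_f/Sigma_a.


k_inf = nu * Sigma_f / Sigma_a
k_inf = 2.2 * 0.117 / 0.823
k_inf = 0.31276

0.31276


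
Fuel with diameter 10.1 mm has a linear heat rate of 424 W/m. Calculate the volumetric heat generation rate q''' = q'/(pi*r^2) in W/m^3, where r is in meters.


r = D / 2 / 1000 = 10.1 / 2 / 1000 = 0.00505 m
q''' = q' / (pi * r^2)
q''' = 424 / (pi * 0.00505^2)
q''' = 5.2922e+06 W/m^3

5.2922e+06


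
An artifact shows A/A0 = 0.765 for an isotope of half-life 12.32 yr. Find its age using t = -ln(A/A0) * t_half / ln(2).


lambda = ln(2) / t_half = ln(2) / 12.32 = 0.05626195 /yr
t = -ln(A/A0) / lambda
t = -ln(0.765) / 0.05626195
t = 4.7613 yr

4.7613


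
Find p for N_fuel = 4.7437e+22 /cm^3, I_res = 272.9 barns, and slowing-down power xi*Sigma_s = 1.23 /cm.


p = exp(-N * I * 1e-24 / (xi*Sigma_s))
p = exp(-4.7437e+22 * 272.9 * 1e-24 / 1.23)
p = 2.6861e-05

2.6861e-05


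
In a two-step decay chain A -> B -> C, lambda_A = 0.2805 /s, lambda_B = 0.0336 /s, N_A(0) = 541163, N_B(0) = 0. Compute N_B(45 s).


N_B(t) = lambda_A * N_A0 / (lambda_B - lambda_A) * [exp(-lambda_A*t) - exp(-lambda_B*t)]
exp(-0.2805*45) = 3.296992e-06; exp(-0.0336*45) = 0.2204686
N_B = 0.2805 * 541163 / (0.0336 - 0.2805) * (3.296992e-06 - 0.2204686)
N_B = 135544

135544


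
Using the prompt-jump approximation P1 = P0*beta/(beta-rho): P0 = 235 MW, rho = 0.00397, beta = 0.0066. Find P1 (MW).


P1/P0 = beta / (beta - rho)
P1/P0 = 0.0066 / (0.0066 - 0.00397) = 2.509506
P1 = 235 * 2.509506 = 589.73 MW

589.73


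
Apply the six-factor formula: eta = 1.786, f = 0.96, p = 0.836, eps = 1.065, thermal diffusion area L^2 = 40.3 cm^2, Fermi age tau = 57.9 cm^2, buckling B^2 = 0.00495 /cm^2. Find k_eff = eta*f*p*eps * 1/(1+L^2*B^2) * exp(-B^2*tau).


k_inf = eta*f*p*eps = 1.786*0.96*0.836*1.065 = 1.526541
P_TNL = 1/(1 + L^2*B^2) = 1/(1 + 40.3*0.00495) = 0.8336911
P_FNL = exp(-B^2*tau) = exp(-0.00495*57.9) = 0.7508082
k_eff = k_inf * P_TNL * P_FNL = 1.526541 * 0.8336911 * 0.7508082
k_eff = 0.95553

0.95553


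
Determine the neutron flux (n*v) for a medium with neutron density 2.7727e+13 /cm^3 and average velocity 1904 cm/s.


phi = n * v
phi = 2.7727e+13 * 1904
phi = 5.2792e+16 /cm^2/s

5.2792e+16


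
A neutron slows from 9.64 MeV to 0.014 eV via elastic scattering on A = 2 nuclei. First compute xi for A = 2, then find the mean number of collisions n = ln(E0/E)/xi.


xi = 1 + (A-1)^2/(2A)*ln((A-1)/(A+1)) = 0.7253469 (for A = 2)
n = ln(E0/E) / xi
n = ln(9.64e6 / 0.014) / 0.7253469
n = ln(6.885714e+08) / 0.7253469 = 28.056

28.056


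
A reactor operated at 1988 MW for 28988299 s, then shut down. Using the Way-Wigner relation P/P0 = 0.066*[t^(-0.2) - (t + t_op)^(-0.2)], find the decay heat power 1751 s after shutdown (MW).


P/P0 = 0.066 * [t^(-0.2) - (t + t_op)^(-0.2)]
P/P0 = 0.066 * [1751^(-0.2) - (1751 + 28988299)^(-0.2)]
P/P0 = 0.066 * [0.2245654 - 0.03217735] = 0.01269761
P = 1988 * 0.01269761 = 25.243 MW

25.243


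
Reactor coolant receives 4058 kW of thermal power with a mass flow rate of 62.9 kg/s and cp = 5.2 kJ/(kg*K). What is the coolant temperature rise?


dT = Q / (m_dot * cp)
dT = 4058 / (62.9 * 5.2)
dT = 12.407 C

12.407


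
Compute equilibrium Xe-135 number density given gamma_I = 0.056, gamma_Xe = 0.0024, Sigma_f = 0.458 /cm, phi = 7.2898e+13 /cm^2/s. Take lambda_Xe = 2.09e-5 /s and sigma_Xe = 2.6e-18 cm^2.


Xe_eq = (gamma_I + gamma_Xe) * Sigma_f * phi / (lambda_Xe + sigma_Xe * phi)
Numerator = (0.056 + 0.0024) * 0.458 * 7.2898e+13 = 1.949817e+12
Denominator = 2.09e-5 + 2.6e-18 * 7.2898e+13 = 2.104348e-04
Xe_eq = 1.949817e+12 / 2.104348e-04 = 9.2657e+15 /cm^3

9.2657e+15


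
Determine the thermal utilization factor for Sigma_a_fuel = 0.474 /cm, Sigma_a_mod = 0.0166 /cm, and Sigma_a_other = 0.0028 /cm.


f = Sigma_a_fuel / (Sigma_a_fuel + Sigma_a_mod + Sigma_a_other)
f = 0.474 / (0.474 + 0.0166 + 0.0028)
f = 0.96068

0.96068


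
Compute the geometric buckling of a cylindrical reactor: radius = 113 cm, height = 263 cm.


B^2 = (2.405/R)^2 + (pi/H)^2
B^2 = (2.405/113)^2 + (pi/263)^2
B^2 = 5.9566e-04 /cm^2

5.9566e-04


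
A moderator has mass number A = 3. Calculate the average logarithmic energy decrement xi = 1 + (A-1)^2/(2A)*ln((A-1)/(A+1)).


xi = 1 + (A-1)^2/(2A) * ln((A-1)/(A+1))
xi = 1 + (3-1)^2/(2*3) * ln((3-1)/(3 +1))
xi = 0.53790

0.53790


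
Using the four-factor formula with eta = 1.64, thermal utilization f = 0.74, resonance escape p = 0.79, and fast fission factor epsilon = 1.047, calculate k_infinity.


k_inf = eta * f * p * epsilon
k_inf = 1.64 * 0.74 * 0.79 * 1.047
k_inf = 1.0038

1.0038
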